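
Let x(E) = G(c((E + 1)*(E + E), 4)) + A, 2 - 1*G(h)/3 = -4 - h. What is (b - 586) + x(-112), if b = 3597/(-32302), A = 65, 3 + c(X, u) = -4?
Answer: -16929845/32302 ≈ -524.11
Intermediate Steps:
c(X, u) = -7 (c(X, u) = -3 - 4 = -7)
b = -3597/32302 (b = 3597*(-1/32302) = -3597/32302 ≈ -0.11136)
G(h) = 18 + 3*h (G(h) = 6 - 3*(-4 - h) = 6 + (12 + 3*h) = 18 + 3*h)
x(E) = 62 (x(E) = (18 + 3*(-7)) + 65 = (18 - 21) + 65 = -3 + 65 = 62)
(b - 586) + x(-112) = (-3597/32302 - 586) + 62 = -18932569/32302 + 62 = -16929845/32302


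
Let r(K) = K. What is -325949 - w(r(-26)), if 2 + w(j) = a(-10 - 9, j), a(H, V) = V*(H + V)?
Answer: -327117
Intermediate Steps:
w(j) = -2 + j*(-19 + j) (w(j) = -2 + j*((-10 - 9) + j) = -2 + j*(-19 + j))
-325949 - w(r(-26)) = -325949 - (-2 - 26*(-19 - 26)) = -325949 - (-2 - 26*(-45)) = -325949 - (-2 + 1170) = -325949 - 1*1168 = -325949 - 1168 = -327117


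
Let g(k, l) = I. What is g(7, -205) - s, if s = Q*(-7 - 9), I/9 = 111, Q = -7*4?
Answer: 551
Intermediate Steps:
Q = -28
I = 999 (I = 9*111 = 999)
s = 448 (s = -28*(-7 - 9) = -28*(-16) = 448)
g(k, l) = 999
g(7, -205) - s = 999 - 1*448 = 999 - 448 = 551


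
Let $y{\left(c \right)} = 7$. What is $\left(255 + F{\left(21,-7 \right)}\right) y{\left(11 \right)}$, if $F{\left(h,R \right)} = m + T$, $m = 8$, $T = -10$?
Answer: $1771$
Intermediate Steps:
$F{\left(h,R \right)} = -2$ ($F{\left(h,R \right)} = 8 - 10 = -2$)
$\left(255 + F{\left(21,-7 \right)}\right) y{\left(11 \right)} = \left(255 - 2\right) 7 = 253 \cdot 7 = 1771$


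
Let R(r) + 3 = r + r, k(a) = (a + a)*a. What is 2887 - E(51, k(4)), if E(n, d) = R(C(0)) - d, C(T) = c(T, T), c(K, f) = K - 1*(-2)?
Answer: 2918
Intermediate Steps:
k(a) = 2*a² (k(a) = (2*a)*a = 2*a²)
c(K, f) = 2 + K (c(K, f) = K + 2 = 2 + K)
C(T) = 2 + T
R(r) = -3 + 2*r (R(r) = -3 + (r + r) = -3 + 2*r)
E(n, d) = 1 - d (E(n, d) = (-3 + 2*(2 + 0)) - d = (-3 + 2*2) - d = (-3 + 4) - d = 1 - d)
2887 - E(51, k(4)) = 2887 - (1 - 2*4²) = 2887 - (1 - 2*16) = 2887 - (1 - 1*32) = 2887 - (1 - 32) = 2887 - 1*(-31) = 2887 + 31 = 2918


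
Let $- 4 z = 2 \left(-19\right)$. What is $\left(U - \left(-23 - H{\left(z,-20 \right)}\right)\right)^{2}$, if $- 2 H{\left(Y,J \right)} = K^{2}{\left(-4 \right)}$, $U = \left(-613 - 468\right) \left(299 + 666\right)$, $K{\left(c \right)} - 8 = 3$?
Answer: $\frac{4353085824025}{4} \approx 1.0883 \cdot 10^{12}$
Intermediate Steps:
$K{\left(c \right)} = 11$ ($K{\left(c \right)} = 8 + 3 = 11$)
$z = \frac{19}{2}$ ($z = - \frac{2 \left(-19\right)}{4} = \left(- \frac{1}{4}\right) \left(-38\right) = \frac{19}{2} \approx 9.5$)
$U = -1043165$ ($U = \left(-1081\right) 965 = -1043165$)
$H{\left(Y,J \right)} = - \frac{121}{2}$ ($H{\left(Y,J \right)} = - \frac{11^{2}}{2} = \left(- \frac{1}{2}\right) 121 = - \frac{121}{2}$)
$\left(U - \left(-23 - H{\left(z,-20 \right)}\right)\right)^{2} = \left(-1043165 + \left(\left(298 - \frac{121}{2}\right) - 275\right)\right)^{2} = \left(-1043165 + \left(\frac{475}{2} - 275\right)\right)^{2} = \left(-1043165 - \frac{75}{2}\right)^{2} = \left(- \frac{2086405}{2}\right)^{2} = \frac{4353085824025}{4}$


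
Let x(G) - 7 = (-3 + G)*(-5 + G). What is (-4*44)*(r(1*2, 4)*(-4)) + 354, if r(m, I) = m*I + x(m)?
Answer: 13026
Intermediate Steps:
x(G) = 7 + (-5 + G)*(-3 + G) (x(G) = 7 + (-3 + G)*(-5 + G) = 7 + (-5 + G)*(-3 + G))
r(m, I) = 22 + m² - 8*m + I*m (r(m, I) = m*I + (22 + m² - 8*m) = I*m + (22 + m² - 8*m) = 22 + m² - 8*m + I*m)
(-4*44)*(r(1*2, 4)*(-4)) + 354 = (-4*44)*((22 + (1*2)² - 8*2 + 4*(1*2))*(-4)) + 354 = -176*(22 + 2² - 8*2 + 4*2)*(-4) + 354 = -176*(22 + 4 - 16 + 8)*(-4) + 354 = -3168*(-4) + 354 = -176*(-72) + 354 = 12672 + 354 = 13026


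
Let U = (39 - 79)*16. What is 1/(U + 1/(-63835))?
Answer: -63835/40854401 ≈ -0.0015625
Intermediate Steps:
U = -640 (U = -40*16 = -640)
1/(U + 1/(-63835)) = 1/(-640 + 1/(-63835)) = 1/(-640 - 1/63835) = 1/(-40854401/63835) = -63835/40854401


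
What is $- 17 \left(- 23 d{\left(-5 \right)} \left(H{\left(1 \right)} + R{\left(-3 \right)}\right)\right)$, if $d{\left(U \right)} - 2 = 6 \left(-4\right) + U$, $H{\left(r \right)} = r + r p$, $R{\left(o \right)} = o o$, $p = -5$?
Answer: $-52785$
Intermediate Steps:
$R{\left(o \right)} = o^{2}$
$H{\left(r \right)} = - 4 r$ ($H{\left(r \right)} = r + r \left(-5\right) = r - 5 r = - 4 r$)
$d{\left(U \right)} = -22 + U$ ($d{\left(U \right)} = 2 + \left(6 \left(-4\right) + U\right) = 2 + \left(-24 + U\right) = -22 + U$)
$- 17 \left(- 23 d{\left(-5 \right)} \left(H{\left(1 \right)} + R{\left(-3 \right)}\right)\right) = - 17 \left(- 23 \left(-22 - 5\right) \left(\left(-4\right) 1 + \left(-3\right)^{2}\right)\right) = - 17 \left(- 23 \left(- 27 \left(-4 + 9\right)\right)\right) = - 17 \left(- 23 \left(\left(-27\right) 5\right)\right) = - 17 \left(\left(-23\right) \left(-135\right)\right) = \left(-17\right) 3105 = -52785$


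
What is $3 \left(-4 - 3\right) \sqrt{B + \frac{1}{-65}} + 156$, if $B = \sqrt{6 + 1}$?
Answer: $156 - \frac{21 \sqrt{-65 + 4225 \sqrt{7}}}{65} \approx 121.94$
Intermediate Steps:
$B = \sqrt{7} \approx 2.6458$
$3 \left(-4 - 3\right) \sqrt{B + \frac{1}{-65}} + 156 = 3 \left(-4 - 3\right) \sqrt{\sqrt{7} + \frac{1}{-65}} + 156 = 3 \left(-7\right) \sqrt{\sqrt{7} - \frac{1}{65}} + 156 = - 21 \sqrt{- \frac{1}{65} + \sqrt{7}} + 156 = 156 - 21 \sqrt{- \frac{1}{65} + \sqrt{7}}$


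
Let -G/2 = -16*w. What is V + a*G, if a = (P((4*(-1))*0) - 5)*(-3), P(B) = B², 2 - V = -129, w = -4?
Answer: -1789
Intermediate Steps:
V = 131 (V = 2 - 1*(-129) = 2 + 129 = 131)
a = 15 (a = (((4*(-1))*0)² - 5)*(-3) = ((-4*0)² - 5)*(-3) = (0² - 5)*(-3) = (0 - 5)*(-3) = -5*(-3) = 15)
G = -128 (G = -(-32)*(-4) = -2*64 = -128)
V + a*G = 131 + 15*(-128) = 131 - 1920 = -1789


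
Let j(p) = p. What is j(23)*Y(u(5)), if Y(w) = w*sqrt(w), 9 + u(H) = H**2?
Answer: 1472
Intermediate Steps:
u(H) = -9 + H**2
Y(w) = w**(3/2)
j(23)*Y(u(5)) = 23*(-9 + 5**2)**(3/2) = 23*(-9 + 25)**(3/2) = 23*16**(3/2) = 23*64 = 1472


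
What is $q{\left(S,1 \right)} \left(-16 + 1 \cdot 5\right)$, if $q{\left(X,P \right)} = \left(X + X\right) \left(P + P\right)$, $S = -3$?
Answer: $132$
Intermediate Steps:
$q{\left(X,P \right)} = 4 P X$ ($q{\left(X,P \right)} = 2 X 2 P = 4 P X$)
$q{\left(S,1 \right)} \left(-16 + 1 \cdot 5\right) = 4 \cdot 1 \left(-3\right) \left(-16 + 1 \cdot 5\right) = - 12 \left(-16 + 5\right) = \left(-12\right) \left(-11\right) = 132$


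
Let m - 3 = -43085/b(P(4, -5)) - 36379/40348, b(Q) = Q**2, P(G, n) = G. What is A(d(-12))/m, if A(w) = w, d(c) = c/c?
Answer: -23056/62037105 ≈ -0.00037165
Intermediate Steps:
d(c) = 1
m = -62037105/23056 (m = 3 + (-43085/(4**2) - 36379/40348) = 3 + (-43085/16 - 36379*1/40348) = 3 + (-43085*1/16 - 5197/5764) = 3 + (-43085/16 - 5197/5764) = 3 - 62106273/23056 = -62037105/23056 ≈ -2690.7)
A(d(-12))/m = 1/(-62037105/23056) = 1*(-23056/62037105) = -23056/62037105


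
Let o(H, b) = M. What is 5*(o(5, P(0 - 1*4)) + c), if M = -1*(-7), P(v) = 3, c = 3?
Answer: 50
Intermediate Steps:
M = 7
o(H, b) = 7
5*(o(5, P(0 - 1*4)) + c) = 5*(7 + 3) = 5*10 = 50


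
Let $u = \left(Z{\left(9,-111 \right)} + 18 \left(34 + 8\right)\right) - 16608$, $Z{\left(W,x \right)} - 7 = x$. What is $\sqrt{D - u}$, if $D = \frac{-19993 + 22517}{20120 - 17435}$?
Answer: $\frac{4 \sqrt{7189823190}}{2685} \approx 126.32$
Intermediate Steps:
$Z{\left(W,x \right)} = 7 + x$
$D = \frac{2524}{2685} \approx 0.94004$
$u = -15956$ ($u = \left(\left(7 - 111\right) + 18 \left(34 + 8\right)\right) - 16608 = \left(-104 + 18 \cdot 42\right) - 16608 = \left(-104 + 756\right) - 16608 = 652 - 16608 = -15956$)
$\sqrt{D - u} = \sqrt{\frac{2524}{2685} - -15956} = \sqrt{\frac{2524}{2685} + 15956} = \sqrt{\frac{42844384}{2685}} = \frac{4 \sqrt{7189823190}}{2685}$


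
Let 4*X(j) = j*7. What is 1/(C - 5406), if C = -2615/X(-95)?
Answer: -133/716906 ≈ -0.00018552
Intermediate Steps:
X(j) = 7*j/4 (X(j) = (j*7)/4 = (7*j)/4 = 7*j/4)
C = 2092/133 (C = -2615/((7/4)*(-95)) = -2615/(-665/4) = -2615*(-4/665) = 2092/133 ≈ 15.729)
1/(C - 5406) = 1/(2092/133 - 5406) = 1/(-716906/133) = -133/716906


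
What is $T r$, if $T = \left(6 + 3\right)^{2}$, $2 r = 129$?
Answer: $\frac{10449}{2} \approx 5224.5$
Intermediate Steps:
$r = \frac{129}{2}$ ($r = \frac{1}{2} \cdot 129 = \frac{129}{2} \approx 64.5$)
$T = 81$ ($T = 9^{2} = 81$)
$T r = 81 \cdot \frac{129}{2} = \frac{10449}{2}$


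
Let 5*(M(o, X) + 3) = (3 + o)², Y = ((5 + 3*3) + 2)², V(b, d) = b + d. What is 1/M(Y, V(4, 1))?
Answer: 5/67066 ≈ 7.4553e-5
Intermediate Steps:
Y = 256 (Y = ((5 + 9) + 2)² = (14 + 2)² = 16² = 256)
M(o, X) = -3 + (3 + o)²/5
1/M(Y, V(4, 1)) = 1/(-3 + (3 + 256)²/5) = 1/(-3 + (⅕)*259²) = 1/(-3 + (⅕)*67081) = 1/(-3 + 67081/5) = 1/(67066/5) = 5/67066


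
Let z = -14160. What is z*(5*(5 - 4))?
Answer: -70800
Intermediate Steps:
z*(5*(5 - 4)) = -70800*(5 - 4) = -70800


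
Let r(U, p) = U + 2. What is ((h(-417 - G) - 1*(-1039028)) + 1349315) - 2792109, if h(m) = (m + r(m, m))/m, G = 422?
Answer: -338757998/839 ≈ -4.0376e+5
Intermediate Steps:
r(U, p) = 2 + U
h(m) = (2 + 2*m)/m (h(m) = (m + (2 + m))/m = (2 + 2*m)/m)
((h(-417 - G) - 1*(-1039028)) + 1349315) - 2792109 = (((2 + 2/(-417 - 1*422)) - 1*(-1039028)) + 1349315) - 2792109 = (((2 + 2/(-417 - 422)) + 1039028) + 1349315) - 2792109 = (((2 + 2/(-839)) + 1039028) + 1349315) - 2792109 = (((2 + 2*(-1/839)) + 1039028) + 1349315) - 2792109 = (((2 - 2/839) + 1039028) + 1349315) - 2792109 = ((1676/839 + 1039028) + 1349315) - 2792109 = (871746168/839 + 1349315) - 2792109 = 2003821453/839 - 2792109 = -338757998/839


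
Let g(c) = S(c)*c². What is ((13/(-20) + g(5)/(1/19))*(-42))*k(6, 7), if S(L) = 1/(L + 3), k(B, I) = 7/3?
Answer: -115101/20 ≈ -5755.0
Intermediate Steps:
k(B, I) = 7/3 (k(B, I) = 7*(⅓) = 7/3)
S(L) = 1/(3 + L)
g(c) = c²/(3 + c)
((13/(-20) + g(5)/(1/19))*(-42))*k(6, 7) = ((13/(-20) + (5²/(3 + 5))/(1/19))*(-42))*(7/3) = ((13*(-1/20) + (25/8)/(1/19))*(-42))*(7/3) = ((-13/20 + (25*(⅛))*19)*(-42))*(7/3) = ((-13/20 + (25/8)*19)*(-42))*(7/3) = ((-13/20 + 475/8)*(-42))*(7/3) = ((2349/40)*(-42))*(7/3) = -49329/20*7/3 = -115101/20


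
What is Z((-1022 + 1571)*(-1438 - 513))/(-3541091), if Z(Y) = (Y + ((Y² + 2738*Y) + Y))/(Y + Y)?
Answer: 1068359/7082182 ≈ 0.15085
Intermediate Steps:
Z(Y) = (Y² + 2740*Y)/(2*Y) (Z(Y) = (Y + (Y² + 2739*Y))/((2*Y)) = (Y² + 2740*Y)*(1/(2*Y)) = (Y² + 2740*Y)/(2*Y))
Z((-1022 + 1571)*(-1438 - 513))/(-3541091) = (1370 + ((-1022 + 1571)*(-1438 - 513))/2)/(-3541091) = (1370 + (549*(-1951))/2)*(-1/3541091) = (1370 + (½)*(-1071099))*(-1/3541091) = (1370 - 1071099/2)*(-1/3541091) = -1068359/2*(-1/3541091) = 1068359/7082182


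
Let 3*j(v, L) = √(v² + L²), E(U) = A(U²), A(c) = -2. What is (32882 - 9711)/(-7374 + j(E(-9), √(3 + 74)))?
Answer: -23171/7371 ≈ -3.1435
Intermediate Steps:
E(U) = -2
j(v, L) = √(L² + v²)/3 (j(v, L) = √(v² + L²)/3 = √(L² + v²)/3)
(32882 - 9711)/(-7374 + j(E(-9), √(3 + 74))) = (32882 - 9711)/(-7374 + √((√(3 + 74))² + (-2)²)/3) = 23171/(-7374 + √((√77)² + 4)/3) = 23171/(-7374 + √(77 + 4)/3) = 23171/(-7374 + √81/3) = 23171/(-7374 + (⅓)*9) = 23171/(-7374 + 3) = 23171/(-7371) = 23171*(-1/7371) = -23171/7371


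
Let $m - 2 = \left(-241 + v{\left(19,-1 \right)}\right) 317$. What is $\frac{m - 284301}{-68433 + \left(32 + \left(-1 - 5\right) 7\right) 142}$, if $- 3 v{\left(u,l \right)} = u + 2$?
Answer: $\frac{51845}{9979} \approx 5.1954$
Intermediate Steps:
$v{\left(u,l \right)} = - \frac{2}{3} - \frac{u}{3}$ ($v{\left(u,l \right)} = - \frac{u + 2}{3} = - \frac{2 + u}{3} = - \frac{2}{3} - \frac{u}{3}$)
$m = -78614$ ($m = 2 + \left(-241 - 7\right) 317 = 2 - 78616 = -78614$)
$\frac{m - 284301}{-68433 + \left(32 + \left(-1 - 5\right) 7\right) 142} = \frac{-78614 - 284301}{-68433 + \left(32 + \left(-1 - 5\right) 7\right) 142} = - \frac{362915}{-68433 + \left(32 - 42\right) 142} = - \frac{362915}{-68433 - 1420} = - \frac{362915}{-69853} = \left(-362915\right) \left(- \frac{1}{69853}\right) = \frac{51845}{9979}$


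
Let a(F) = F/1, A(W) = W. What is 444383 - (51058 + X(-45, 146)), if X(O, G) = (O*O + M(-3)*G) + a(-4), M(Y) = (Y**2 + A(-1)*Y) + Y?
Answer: 389990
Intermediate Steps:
a(F) = F (a(F) = F*1 = F)
M(Y) = Y**2 (M(Y) = (Y**2 - Y) + Y = Y**2)
X(O, G) = -4 + O**2 + 9*G (X(O, G) = (O*O + (-3)**2*G) - 4 = (O**2 + 9*G) - 4 = -4 + O**2 + 9*G)
444383 - (51058 + X(-45, 146)) = 444383 - (51058 + (-4 + (-45)**2 + 9*146)) = 444383 - (51058 + (-4 + 2025 + 1314)) = 444383 - (51058 + 3335) = 444383 - 1*54393 = 444383 - 54393 = 389990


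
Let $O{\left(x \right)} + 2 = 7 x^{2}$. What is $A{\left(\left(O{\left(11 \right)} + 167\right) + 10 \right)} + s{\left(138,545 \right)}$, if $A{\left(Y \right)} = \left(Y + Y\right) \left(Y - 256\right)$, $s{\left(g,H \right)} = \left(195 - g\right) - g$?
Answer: $1565623$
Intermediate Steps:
$s{\left(g,H \right)} = 195 - 2 g$
$O{\left(x \right)} = -2 + 7 x^{2}$
$A{\left(Y \right)} = 2 Y \left(-256 + Y\right)$
$A{\left(\left(O{\left(11 \right)} + 167\right) + 10 \right)} + s{\left(138,545 \right)} = 2 \left(\left(\left(-2 + 7 \cdot 11^{2}\right) + 167\right) + 10\right) \left(-256 + \left(\left(\left(-2 + 7 \cdot 11^{2}\right) + 167\right) + 10\right)\right) + \left(195 - 276\right) = 2 \left(\left(\left(-2 + 7 \cdot 121\right) + 167\right) + 10\right) \left(-256 + \left(\left(\left(-2 + 7 \cdot 121\right) + 167\right) + 10\right)\right) + \left(195 - 276\right) = 2 \left(\left(\left(-2 + 847\right) + 167\right) + 10\right) \left(-256 + \left(\left(\left(-2 + 847\right) + 167\right) + 10\right)\right) - 81 = 2 \left(\left(845 + 167\right) + 10\right) \left(-256 + \left(\left(845 + 167\right) + 10\right)\right) - 81 = 2 \left(1012 + 10\right) \left(-256 + \left(1012 + 10\right)\right) - 81 = 2 \cdot 1022 \left(-256 + 1022\right) - 81 = 2 \cdot 1022 \cdot 766 - 81 = 1565704 - 81 = 1565623$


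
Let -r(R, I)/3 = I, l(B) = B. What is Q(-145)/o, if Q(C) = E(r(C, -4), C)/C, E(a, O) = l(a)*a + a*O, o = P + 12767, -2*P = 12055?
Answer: 1064/651485 ≈ 0.0016332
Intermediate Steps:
P = -12055/2 (P = -1/2*12055 = -12055/2 ≈ -6027.5)
r(R, I) = -3*I
o = 13479/2 (o = -12055/2 + 12767 = 13479/2 ≈ 6739.5)
E(a, O) = a**2 + O*a (E(a, O) = a*a + a*O = a**2 + O*a)
Q(C) = (144 + 12*C)/C (Q(C) = ((-3*(-4))*(C - 3*(-4)))/C = (12*(C + 12))/C = (12*(12 + C))/C = (144 + 12*C)/C)
Q(-145)/o = (12 + 144/(-145))/(13479/2) = (12 + 144*(-1/145))*(2/13479) = (12 - 144/145)*(2/13479) = (1596/145)*(2/13479) = 1064/651485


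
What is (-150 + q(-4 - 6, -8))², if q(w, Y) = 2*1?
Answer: 21904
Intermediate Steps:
q(w, Y) = 2
(-150 + q(-4 - 6, -8))² = (-150 + 2)² = (-148)² = 21904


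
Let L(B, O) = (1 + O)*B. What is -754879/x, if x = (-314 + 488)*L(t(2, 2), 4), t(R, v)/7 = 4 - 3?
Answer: -754879/6090 ≈ -123.95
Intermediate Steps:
t(R, v) = 7 (t(R, v) = 7*(4 - 3) = 7*1 = 7)
L(B, O) = B*(1 + O)
x = 6090 (x = (-314 + 488)*(7*(1 + 4)) = 174*(7*5) = 174*35 = 6090)
-754879/x = -754879/6090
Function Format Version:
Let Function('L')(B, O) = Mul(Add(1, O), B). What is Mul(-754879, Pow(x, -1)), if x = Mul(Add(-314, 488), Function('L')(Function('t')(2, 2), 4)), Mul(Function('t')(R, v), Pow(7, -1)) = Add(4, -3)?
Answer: Rational(-754879, 6090) ≈ -123.95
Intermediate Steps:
Function('t')(R, v) = 7 (Function('t')(R, v) = Mul(7, Add(4, -3)) = Mul(7, 1) = 7)
Function('L')(B, O) = Mul(B, Add(1, O))
x = 6090 (x = Mul(Add(-314, 488), Mul(7, Add(1, 4))) = Mul(174, Mul(7, 5)) = Mul(174, 35) = 6090)
Mul(-754879, Pow(x, -1)) = Mul(-754879, Pow(6090, -1)) = Mul(-754879, Rational(1, 6090)) = Rational(-754879, 6090)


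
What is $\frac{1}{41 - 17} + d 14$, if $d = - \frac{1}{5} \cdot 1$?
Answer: $- \frac{331}{120} \approx -2.7583$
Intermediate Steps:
$d = - \frac{1}{5}$ ($d = \left(-1\right) \frac{1}{5} \cdot 1 = \left(- \frac{1}{5}\right) 1 = - \frac{1}{5} \approx -0.2$)
$\frac{1}{41 - 17} + d 14 = \frac{1}{41 - 17} - \frac{14}{5} = \frac{1}{24} - \frac{14}{5} = - \frac{331}{120}$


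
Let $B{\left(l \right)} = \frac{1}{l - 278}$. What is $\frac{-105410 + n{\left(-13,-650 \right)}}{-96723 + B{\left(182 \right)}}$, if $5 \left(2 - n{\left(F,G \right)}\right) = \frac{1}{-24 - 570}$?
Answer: $\frac{5008988144}{4596277455} \approx 1.0898$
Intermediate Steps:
$n{\left(F,G \right)} = \frac{5941}{2970}$ ($n{\left(F,G \right)} = 2 - \frac{1}{5 \left(-24 - 570\right)} = 2 - \frac{1}{5 \left(-594\right)} = 2 - - \frac{1}{2970} = 2 + \frac{1}{2970} = \frac{5941}{2970}$)
$B{\left(l \right)} = \frac{1}{-278 + l}$
$\frac{-105410 + n{\left(-13,-650 \right)}}{-96723 + B{\left(182 \right)}} = \frac{-105410 + \frac{5941}{2970}}{-96723 + \frac{1}{-278 + 182}} = - \frac{313061759}{2970 \left(-96723 + \frac{1}{-96}\right)} = - \frac{313061759}{2970 \left(-96723 - \frac{1}{96}\right)} = - \frac{313061759}{2970 \left(- \frac{9285409}{96}\right)} = \left(- \frac{313061759}{2970}\right) \left(- \frac{96}{9285409}\right) = \frac{5008988144}{4596277455}$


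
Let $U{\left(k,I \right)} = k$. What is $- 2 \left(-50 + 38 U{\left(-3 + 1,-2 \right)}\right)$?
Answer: $252$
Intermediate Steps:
$- 2 \left(-50 + 38 U{\left(-3 + 1,-2 \right)}\right) = - 2 \left(-50 + 38 \left(-3 + 1\right)\right) = - 2 \left(-50 + 38 \left(-2\right)\right) = - 2 \left(-50 - 76\right) = \left(-2\right) \left(-126\right) = 252$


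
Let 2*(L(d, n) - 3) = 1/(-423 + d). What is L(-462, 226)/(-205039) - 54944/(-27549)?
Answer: 6646692308893/3332685452490 ≈ 1.9944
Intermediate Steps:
L(d, n) = 3 + 1/(2*(-423 + d))
L(-462, 226)/(-205039) - 54944/(-27549) = ((-2537 + 6*(-462))/(2*(-423 - 462)))/(-205039) - 54944/(-27549) = ((1/2)*(-2537 - 2772)/(-885))*(-1/205039) - 54944*(-1/27549) = ((1/2)*(-1/885)*(-5309))*(-1/205039) + 54944/27549 = (5309/1770)*(-1/205039) + 54944/27549 = -5309/362919030 + 54944/27549 = 6646692308893/3332685452490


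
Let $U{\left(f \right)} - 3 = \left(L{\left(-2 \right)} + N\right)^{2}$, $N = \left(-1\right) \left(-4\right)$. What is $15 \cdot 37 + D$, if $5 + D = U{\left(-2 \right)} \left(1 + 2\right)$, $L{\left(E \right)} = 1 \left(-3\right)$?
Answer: $562$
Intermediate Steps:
$L{\left(E \right)} = -3$
$N = 4$
$U{\left(f \right)} = 4$ ($U{\left(f \right)} = 3 + \left(-3 + 4\right)^{2} = 3 + 1^{2} = 3 + 1 = 4$)
$D = 7$ ($D = -5 + 4 \left(1 + 2\right) = -5 + 4 \cdot 3 = -5 + 12 = 7$)
$15 \cdot 37 + D = 15 \cdot 37 + 7 = 555 + 7 = 562$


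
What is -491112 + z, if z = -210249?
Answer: -701361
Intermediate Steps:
-491112 + z = -491112 - 210249 = -701361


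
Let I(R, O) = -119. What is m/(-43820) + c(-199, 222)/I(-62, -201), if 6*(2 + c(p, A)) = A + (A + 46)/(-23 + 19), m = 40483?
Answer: -358889/319260 ≈ -1.1241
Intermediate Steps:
c(p, A) = -47/12 + A/8 (c(p, A) = -2 + (A + (A + 46)/(-23 + 19))/6 = -2 + (A + (46 + A)/(-4))/6 = -2 + (A + (46 + A)*(-¼))/6 = -2 + (A + (-23/2 - A/4))/6 = -2 + (-23/2 + 3*A/4)/6 = -2 + (-23/12 + A/8) = -47/12 + A/8)
m/(-43820) + c(-199, 222)/I(-62, -201) = 40483/(-43820) + (-47/12 + (⅛)*222)/(-119) = 40483*(-1/43820) + (-47/12 + 111/4)*(-1/119) = -40483/43820 + (143/6)*(-1/119) = -40483/43820 - 143/714 = -358889/319260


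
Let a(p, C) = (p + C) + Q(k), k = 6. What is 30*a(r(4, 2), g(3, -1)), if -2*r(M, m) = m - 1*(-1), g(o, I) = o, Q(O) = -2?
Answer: -15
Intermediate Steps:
r(M, m) = -½ - m/2 (r(M, m) = -(m - 1*(-1))/2 = -(m + 1)/2 = -(1 + m)/2 = -½ - m/2)
a(p, C) = -2 + C + p (a(p, C) = (p + C) - 2 = (C + p) - 2 = -2 + C + p)
30*a(r(4, 2), g(3, -1)) = 30*(-2 + 3 + (-½ - ½*2)) = 30*(-2 + 3 + (-½ - 1)) = 30*(-2 + 3 - 3/2) = 30*(-½) = -15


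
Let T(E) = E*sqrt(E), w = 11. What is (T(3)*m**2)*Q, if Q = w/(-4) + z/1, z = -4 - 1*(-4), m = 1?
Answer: -33*sqrt(3)/4 ≈ -14.289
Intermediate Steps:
z = 0 (z = -4 + 4 = 0)
T(E) = E**(3/2)
Q = -11/4 (Q = 11/(-4) + 0/1 = 11*(-1/4) + 0*1 = -11/4 + 0 = -11/4 ≈ -2.7500)
(T(3)*m**2)*Q = (3**(3/2)*1**2)*(-11/4) = ((3*sqrt(3))*1)*(-11/4) = (3*sqrt(3))*(-11/4) = -33*sqrt(3)/4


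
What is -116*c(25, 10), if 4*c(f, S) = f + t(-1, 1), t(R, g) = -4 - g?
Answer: -580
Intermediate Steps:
c(f, S) = -5/4 + f/4 (c(f, S) = (f + (-4 - 1*1))/4 = (f + (-4 - 1))/4 = (f - 5)/4 = (-5 + f)/4 = -5/4 + f/4)
-116*c(25, 10) = -116*(-5/4 + (¼)*25) = -116*(-5/4 + 25/4) = -116*5 = -580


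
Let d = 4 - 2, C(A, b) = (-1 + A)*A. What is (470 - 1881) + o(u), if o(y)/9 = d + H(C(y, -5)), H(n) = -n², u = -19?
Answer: -1300993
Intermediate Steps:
C(A, b) = A*(-1 + A)
d = 2
o(y) = 18 - 9*y²*(-1 + y)² (o(y) = 9*(2 - (y*(-1 + y))²) = 9*(2 - y²*(-1 + y)²) = 18 - 9*y²*(-1 + y)²)
(470 - 1881) + o(u) = (470 - 1881) + (18 - 9*(-19)²*(-1 - 19)²) = -1411 + (18 - 9*361*(-20)²) = -1411 + (18 - 9*361*400) = -1411 + (18 - 1299600) = -1411 - 1299582 = -1300993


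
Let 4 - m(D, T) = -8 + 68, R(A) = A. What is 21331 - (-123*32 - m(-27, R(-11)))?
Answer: 25211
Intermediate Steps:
m(D, T) = -56 (m(D, T) = 4 - (-8 + 68) = 4 - 1*60 = 4 - 60 = -56)
21331 - (-123*32 - m(-27, R(-11))) = 21331 - (-123*32 - 1*(-56)) = 21331 - (-3936 + 56) = 21331 - 1*(-3880) = 21331 + 3880 = 25211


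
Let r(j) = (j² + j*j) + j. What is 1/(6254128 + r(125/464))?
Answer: 107648/673244415569 ≈ 1.5989e-7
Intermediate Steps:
r(j) = j + 2*j² (r(j) = (j² + j²) + j = 2*j² + j = j + 2*j²)
1/(6254128 + r(125/464)) = 1/(6254128 + (125/464)*(1 + 2*(125/464))) = 1/(6254128 + (125*(1/464))*(1 + 2*(125*(1/464)))) = 1/(6254128 + 125*(1 + 2*(125/464))/464) = 1/(6254128 + 125*(1 + 125/232)/464) = 1/(6254128 + (125/464)*(357/232)) = 1/(6254128 + 44625/107648) = 1/(673244415569/107648) = 107648/673244415569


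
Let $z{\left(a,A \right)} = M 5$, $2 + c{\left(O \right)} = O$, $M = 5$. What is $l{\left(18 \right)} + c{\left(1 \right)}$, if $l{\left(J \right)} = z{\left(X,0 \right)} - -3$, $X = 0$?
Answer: $27$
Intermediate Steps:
$c{\left(O \right)} = -2 + O$
$z{\left(a,A \right)} = 25$ ($z{\left(a,A \right)} = 5 \cdot 5 = 25$)
$l{\left(J \right)} = 28$ ($l{\left(J \right)} = 25 - -3 = 25 + 3 = 28$)
$l{\left(18 \right)} + c{\left(1 \right)} = 28 + \left(-2 + 1\right) = 28 - 1 = 27$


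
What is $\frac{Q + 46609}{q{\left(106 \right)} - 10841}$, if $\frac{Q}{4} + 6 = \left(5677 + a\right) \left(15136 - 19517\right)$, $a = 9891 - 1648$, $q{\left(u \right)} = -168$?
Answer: $\frac{243887495}{11009} \approx 22153.0$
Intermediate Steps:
$a = 8243$ ($a = 9891 - 1648 = 8243$)
$Q = -243934104$ ($Q = -24 + 4 \left(5677 + 8243\right) \left(15136 - 19517\right) = -24 + 4 \cdot 13920 \left(-4381\right) = -24 + 4 \left(-60983520\right) = -24 - 243934080 = -243934104$)
$\frac{Q + 46609}{q{\left(106 \right)} - 10841} = \frac{-243934104 + 46609}{-168 - 10841} = - \frac{243887495}{-11009} = \left(-243887495\right) \left(- \frac{1}{11009}\right) = \frac{243887495}{11009}$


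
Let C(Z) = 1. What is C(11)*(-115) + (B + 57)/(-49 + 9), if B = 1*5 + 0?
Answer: -2331/20 ≈ -116.55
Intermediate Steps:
B = 5 (B = 5 + 0 = 5)
C(11)*(-115) + (B + 57)/(-49 + 9) = 1*(-115) + (5 + 57)/(-49 + 9) = -115 + 62/(-40) = -115 + 62*(-1/40) = -115 - 31/20 = -2331/20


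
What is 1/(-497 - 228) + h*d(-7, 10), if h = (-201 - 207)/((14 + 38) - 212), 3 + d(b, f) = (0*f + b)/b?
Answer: -7397/1450 ≈ -5.1014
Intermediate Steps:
d(b, f) = -2 (d(b, f) = -3 + (0*f + b)/b = -3 + (0 + b)/b = -3 + b/b = -3 + 1 = -2)
h = 51/20 (h = -408/(52 - 212) = -408/(-160) = -408*(-1/160) = 51/20 ≈ 2.5500)
1/(-497 - 228) + h*d(-7, 10) = 1/(-497 - 228) + (51/20)*(-2) = 1/(-725) - 51/10 = -1/725 - 51/10 = -7397/1450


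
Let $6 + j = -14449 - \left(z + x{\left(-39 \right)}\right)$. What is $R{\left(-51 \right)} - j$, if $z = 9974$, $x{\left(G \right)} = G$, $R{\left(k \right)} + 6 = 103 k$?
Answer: $19131$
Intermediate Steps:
$R{\left(k \right)} = -6 + 103 k$
$j = -24390$ ($j = -6 - 24384 = -24390$)
$R{\left(-51 \right)} - j = \left(-6 + 103 \left(-51\right)\right) - -24390 = \left(-6 - 5253\right) + 24390 = -5259 + 24390 = 19131$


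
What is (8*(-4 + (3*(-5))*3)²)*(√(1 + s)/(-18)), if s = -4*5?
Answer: -9604*I*√19/9 ≈ -4651.4*I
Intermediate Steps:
s = -20
(8*(-4 + (3*(-5))*3)²)*(√(1 + s)/(-18)) = (8*(-4 + (3*(-5))*3)²)*(√(1 - 20)/(-18)) = (8*(-4 - 15*3)²)*(√(-19)*(-1/18)) = (8*(-4 - 45)²)*((I*√19)*(-1/18)) = (8*(-49)²)*(-I*√19/18) = (8*2401)*(-I*√19/18) = 19208*(-I*√19/18) = -9604*I*√19/9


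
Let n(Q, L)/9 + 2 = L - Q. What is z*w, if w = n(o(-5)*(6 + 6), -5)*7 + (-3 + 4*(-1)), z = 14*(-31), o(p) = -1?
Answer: -133672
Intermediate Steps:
n(Q, L) = -18 - 9*Q + 9*L (n(Q, L) = -18 + 9*(L - Q) = -18 + (-9*Q + 9*L) = -18 - 9*Q + 9*L)
z = -434
w = 308 (w = (-18 - (-9)*(6 + 6) + 9*(-5))*7 + (-3 + 4*(-1)) = (-18 - (-9)*12 - 45)*7 + (-3 - 4) = (-18 - 9*(-12) - 45)*7 - 7 = (-18 + 108 - 45)*7 - 7 = 45*7 - 7 = 315 - 7 = 308)
z*w = -434*308 = -133672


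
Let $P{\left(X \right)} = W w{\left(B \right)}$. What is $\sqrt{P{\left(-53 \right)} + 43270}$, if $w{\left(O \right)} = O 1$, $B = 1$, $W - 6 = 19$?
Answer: $\sqrt{43295} \approx 208.07$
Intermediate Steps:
$W = 25$ ($W = 6 + 19 = 25$)
$w{\left(O \right)} = O$
$P{\left(X \right)} = 25$ ($P{\left(X \right)} = 25 \cdot 1 = 25$)
$\sqrt{P{\left(-53 \right)} + 43270} = \sqrt{25 + 43270} = \sqrt{43295}$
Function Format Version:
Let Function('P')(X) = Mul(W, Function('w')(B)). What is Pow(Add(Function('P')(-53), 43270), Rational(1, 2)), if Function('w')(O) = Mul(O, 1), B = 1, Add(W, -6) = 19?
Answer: Pow(43295, Rational(1, 2)) ≈ 208.07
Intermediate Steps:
W = 25 (W = Add(6, 19) = 25)
Function('w')(O) = O
Function('P')(X) = 25 (Function('P')(X) = Mul(25, 1) = 25)
Pow(Add(Function('P')(-53), 43270), Rational(1, 2)) = Pow(Add(25, 43270), Rational(1, 2)) = Pow(43295, Rational(1, 2))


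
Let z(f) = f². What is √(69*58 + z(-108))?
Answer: √15666 ≈ 125.16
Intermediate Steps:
√(69*58 + z(-108)) = √(69*58 + (-108)²) = √(4002 + 11664) = √15666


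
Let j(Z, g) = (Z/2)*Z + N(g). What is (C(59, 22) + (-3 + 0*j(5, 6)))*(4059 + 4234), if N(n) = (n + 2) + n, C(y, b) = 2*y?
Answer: 953695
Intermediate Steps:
N(n) = 2 + 2*n (N(n) = (2 + n) + n = 2 + 2*n)
j(Z, g) = 2 + Z²/2 + 2*g (j(Z, g) = (Z/2)*Z + (2 + 2*g) = Z²/2 + (2 + 2*g) = 2 + Z²/2 + 2*g)
(C(59, 22) + (-3 + 0*j(5, 6)))*(4059 + 4234) = (2*59 + (-3 + 0*(2 + (½)*5² + 2*6)))*(4059 + 4234) = (118 + (-3 + 0*(2 + (½)*25 + 12)))*8293 = (118 + (-3 + 0*(2 + 25/2 + 12)))*8293 = (118 + (-3 + 0*(53/2)))*8293 = (118 + (-3 + 0))*8293 = (118 - 3)*8293 = 115*8293 = 953695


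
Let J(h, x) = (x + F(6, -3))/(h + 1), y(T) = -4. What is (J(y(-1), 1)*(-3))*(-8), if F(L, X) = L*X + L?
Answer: 88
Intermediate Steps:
F(L, X) = L + L*X
J(h, x) = (-12 + x)/(1 + h) (J(h, x) = (x + 6*(1 - 3))/(h + 1) = (x + 6*(-2))/(1 + h) = (x - 12)/(1 + h) = (-12 + x)/(1 + h))
(J(y(-1), 1)*(-3))*(-8) = (((-12 + 1)/(1 - 4))*(-3))*(-8) = ((-11/(-3))*(-3))*(-8) = (-⅓*(-11)*(-3))*(-8) = ((11/3)*(-3))*(-8) = -11*(-8) = 88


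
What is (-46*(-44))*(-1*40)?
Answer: -80960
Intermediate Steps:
(-46*(-44))*(-1*40) = 2024*(-40) = -80960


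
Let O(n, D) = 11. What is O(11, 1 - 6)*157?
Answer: 1727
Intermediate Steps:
O(11, 1 - 6)*157 = 11*157 = 1727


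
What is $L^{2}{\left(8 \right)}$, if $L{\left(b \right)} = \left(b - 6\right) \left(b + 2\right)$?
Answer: $400$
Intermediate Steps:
$L{\left(b \right)} = \left(-6 + b\right) \left(2 + b\right)$
$L^{2}{\left(8 \right)} = \left(-12 + 8^{2} - 32\right)^{2} = \left(-12 + 64 - 32\right)^{2} = 20^{2} = 400$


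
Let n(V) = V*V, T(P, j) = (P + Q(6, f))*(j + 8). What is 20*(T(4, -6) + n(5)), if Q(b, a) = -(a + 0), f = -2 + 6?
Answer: 500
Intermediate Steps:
f = 4
Q(b, a) = -a
T(P, j) = (-4 + P)*(8 + j) (T(P, j) = (P - 1*4)*(j + 8) = (P - 4)*(8 + j) = (-4 + P)*(8 + j))
n(V) = V²
20*(T(4, -6) + n(5)) = 20*((-32 - 4*(-6) + 8*4 + 4*(-6)) + 5²) = 20*((-32 + 24 + 32 - 24) + 25) = 20*(0 + 25) = 20*25 = 500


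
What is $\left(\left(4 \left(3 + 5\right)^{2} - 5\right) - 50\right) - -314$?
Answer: $515$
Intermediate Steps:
$\left(\left(4 \left(3 + 5\right)^{2} - 5\right) - 50\right) - -314 = \left(\left(4 \cdot 8^{2} - 5\right) - 50\right) + 314 = \left(\left(4 \cdot 64 - 5\right) - 50\right) + 314 = \left(\left(256 - 5\right) - 50\right) + 314 = \left(251 - 50\right) + 314 = 201 + 314 = 515$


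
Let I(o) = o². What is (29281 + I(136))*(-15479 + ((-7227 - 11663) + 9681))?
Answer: -1179518576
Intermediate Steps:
(29281 + I(136))*(-15479 + ((-7227 - 11663) + 9681)) = (29281 + 136²)*(-15479 + ((-7227 - 11663) + 9681)) = (29281 + 18496)*(-15479 + (-18890 + 9681)) = 47777*(-15479 - 9209) = 47777*(-24688) = -1179518576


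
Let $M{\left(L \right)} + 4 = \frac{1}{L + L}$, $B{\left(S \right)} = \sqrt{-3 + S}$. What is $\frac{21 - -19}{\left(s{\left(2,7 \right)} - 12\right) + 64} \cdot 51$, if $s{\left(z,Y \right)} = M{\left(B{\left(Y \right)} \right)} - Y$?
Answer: $\frac{544}{11} \approx 49.455$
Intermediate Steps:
$M{\left(L \right)} = -4 + \frac{1}{2 L}$ ($M{\left(L \right)} = -4 + \frac{1}{L + L} = -4 + \frac{1}{2 L}$)
$s{\left(z,Y \right)} = -4 + \frac{1}{2 \sqrt{-3 + Y}} - Y$ ($s{\left(z,Y \right)} = \left(-4 + \frac{1}{2 \sqrt{-3 + Y}}\right) - Y = -4 + \frac{1}{2 \sqrt{-3 + Y}} - Y$)
$\frac{21 - -19}{\left(s{\left(2,7 \right)} - 12\right) + 64} \cdot 51 = \frac{21 - -19}{\left(\left(-4 + \frac{1}{2 \sqrt{-3 + 7}} - 7\right) - 12\right) + 64} \cdot 51 = \frac{21 + 19}{\left(\left(-4 + \frac{1}{2 \cdot 2} - 7\right) - 12\right) + 64} \cdot 51 = \frac{40}{\left(\left(-4 + \frac{1}{2} \cdot \frac{1}{2} - 7\right) - 12\right) + 64} \cdot 51 = \frac{40}{\left(\left(-4 + \frac{1}{4} - 7\right) - 12\right) + 64} \cdot 51 = \frac{40}{\left(- \frac{43}{4} - 12\right) + 64} \cdot 51 = \frac{40}{- \frac{91}{4} + 64} \cdot 51 = \frac{40}{\frac{165}{4}} \cdot 51 = 40 \cdot \frac{4}{165} \cdot 51 = \frac{32}{33} \cdot 51 = \frac{544}{11}$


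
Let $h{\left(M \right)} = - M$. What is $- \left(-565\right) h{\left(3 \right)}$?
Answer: $-1695$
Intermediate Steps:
$- \left(-565\right) h{\left(3 \right)} = - \left(-565\right) \left(\left(-1\right) 3\right) = - \left(-565\right) \left(-3\right) = \left(-1\right) 1695 = -1695$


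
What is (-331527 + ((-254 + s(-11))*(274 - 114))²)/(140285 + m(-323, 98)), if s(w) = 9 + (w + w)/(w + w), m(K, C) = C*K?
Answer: 1523790073/108631 ≈ 14027.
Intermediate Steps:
s(w) = 10 (s(w) = 9 + (2*w)/((2*w)) = 9 + (2*w)*(1/(2*w)) = 9 + 1 = 10)
(-331527 + ((-254 + s(-11))*(274 - 114))²)/(140285 + m(-323, 98)) = (-331527 + ((-254 + 10)*(274 - 114))²)/(140285 + 98*(-323)) = (-331527 + (-244*160)²)/(140285 - 31654) = (-331527 + (-39040)²)/108631 = (-331527 + 1524121600)*(1/108631) = 1523790073*(1/108631) = 1523790073/108631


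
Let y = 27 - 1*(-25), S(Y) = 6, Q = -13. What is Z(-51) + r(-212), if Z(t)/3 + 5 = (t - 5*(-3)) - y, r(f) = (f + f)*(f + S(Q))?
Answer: 87065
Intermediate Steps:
r(f) = 2*f*(6 + f) (r(f) = (f + f)*(f + 6) = (2*f)*(6 + f) = 2*f*(6 + f))
y = 52 (y = 27 + 25 = 52)
Z(t) = -126 + 3*t (Z(t) = -15 + 3*((t - 5*(-3)) - 1*52) = -15 + 3*((t + 15) - 52) = -15 + 3*((15 + t) - 52) = -15 + 3*(-37 + t) = -15 + (-111 + 3*t) = -126 + 3*t)
Z(-51) + r(-212) = (-126 + 3*(-51)) + 2*(-212)*(6 - 212) = (-126 - 153) + 2*(-212)*(-206) = -279 + 87344 = 87065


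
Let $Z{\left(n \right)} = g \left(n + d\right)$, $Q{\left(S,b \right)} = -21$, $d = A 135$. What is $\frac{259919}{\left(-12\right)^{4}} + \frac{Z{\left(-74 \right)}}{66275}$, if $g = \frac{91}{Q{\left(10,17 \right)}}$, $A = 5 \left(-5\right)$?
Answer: $\frac{17536045069}{1374278400} \approx 12.76$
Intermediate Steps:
$A = -25$
$d = -3375$ ($d = \left(-25\right) 135 = -3375$)
$g = - \frac{13}{3}$ ($g = \frac{91}{-21} = 91 \left(- \frac{1}{21}\right) = - \frac{13}{3} \approx -4.3333$)
$Z{\left(n \right)} = 14625 - \frac{13 n}{3}$ ($Z{\left(n \right)} = - \frac{13 \left(n - 3375\right)}{3} = - \frac{13 \left(-3375 + n\right)}{3} = 14625 - \frac{13 n}{3}$)
$\frac{259919}{\left(-12\right)^{4}} + \frac{Z{\left(-74 \right)}}{66275} = \frac{259919}{\left(-12\right)^{4}} + \frac{14625 - - \frac{962}{3}}{66275} = \frac{259919}{20736} + \left(14625 + \frac{962}{3}\right) \frac{1}{66275} = 259919 \cdot \frac{1}{20736} + \frac{44837}{3} \cdot \frac{1}{66275} = \frac{259919}{20736} + \frac{44837}{198825} = \frac{17536045069}{1374278400}$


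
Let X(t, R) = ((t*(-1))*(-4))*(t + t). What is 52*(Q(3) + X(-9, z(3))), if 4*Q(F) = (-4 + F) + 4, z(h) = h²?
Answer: 33735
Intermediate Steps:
Q(F) = F/4 (Q(F) = ((-4 + F) + 4)/4 = F/4)
X(t, R) = 8*t² (X(t, R) = (-t*(-4))*(2*t) = (4*t)*(2*t) = 8*t²)
52*(Q(3) + X(-9, z(3))) = 52*((¼)*3 + 8*(-9)²) = 52*(¾ + 8*81) = 52*(¾ + 648) = 52*(2595/4) = 33735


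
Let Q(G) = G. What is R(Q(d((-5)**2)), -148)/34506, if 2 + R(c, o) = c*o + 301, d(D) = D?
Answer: -3401/34506 ≈ -0.098563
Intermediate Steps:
R(c, o) = 299 + c*o (R(c, o) = -2 + (c*o + 301) = -2 + (301 + c*o) = 299 + c*o)
R(Q(d((-5)**2)), -148)/34506 = (299 + (-5)**2*(-148))/34506 = (299 + 25*(-148))*(1/34506) = (299 - 3700)*(1/34506) = -3401*1/34506 = -3401/34506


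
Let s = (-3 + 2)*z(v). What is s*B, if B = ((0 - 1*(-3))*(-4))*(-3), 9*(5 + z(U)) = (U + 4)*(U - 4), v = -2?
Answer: 228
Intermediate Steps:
z(U) = -5 + (-4 + U)*(4 + U)/9 (z(U) = -5 + ((U + 4)*(U - 4))/9 = -5 + ((4 + U)*(-4 + U))/9 = -5 + ((-4 + U)*(4 + U))/9 = -5 + (-4 + U)*(4 + U)/9)
s = 19/3 (s = (-3 + 2)*(-61/9 + (⅑)*(-2)²) = -(-61/9 + (⅑)*4) = -(-61/9 + 4/9) = -1*(-19/3) = 19/3 ≈ 6.3333)
B = 36 (B = ((0 + 3)*(-4))*(-3) = (3*(-4))*(-3) = -12*(-3) = 36)
s*B = (19/3)*36 = 228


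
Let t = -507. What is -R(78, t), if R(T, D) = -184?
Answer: 184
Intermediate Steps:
-R(78, t) = -1*(-184) = 184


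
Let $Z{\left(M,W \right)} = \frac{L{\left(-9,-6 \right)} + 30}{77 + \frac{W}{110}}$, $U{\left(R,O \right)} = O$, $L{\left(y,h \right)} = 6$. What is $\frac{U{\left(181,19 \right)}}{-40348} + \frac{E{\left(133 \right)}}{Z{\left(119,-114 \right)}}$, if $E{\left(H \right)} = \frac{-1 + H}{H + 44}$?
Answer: $\frac{168523499}{107123940} \approx 1.5732$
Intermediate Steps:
$E{\left(H \right)} = \frac{-1 + H}{44 + H}$
$Z{\left(M,W \right)} = \frac{36}{77 + \frac{W}{110}}$ ($Z{\left(M,W \right)} = \frac{6 + 30}{77 + \frac{W}{110}} = \frac{36}{77 + W \frac{1}{110}} = \frac{36}{77 + \frac{W}{110}}$)
$\frac{U{\left(181,19 \right)}}{-40348} + \frac{E{\left(133 \right)}}{Z{\left(119,-114 \right)}} = \frac{19}{-40348} + \frac{\frac{1}{44 + 133} \left(-1 + 133\right)}{3960 \frac{1}{8470 - 114}} = 19 \left(- \frac{1}{40348}\right) + \frac{\frac{1}{177} \cdot 132}{3960 \cdot \frac{1}{8356}} = - \frac{19}{40348} + \frac{\frac{1}{177} \cdot 132}{3960 \cdot \frac{1}{8356}} = - \frac{19}{40348} + \frac{44}{59 \cdot \frac{990}{2089}} = - \frac{19}{40348} + \frac{44}{59} \cdot \frac{2089}{990} = - \frac{19}{40348} + \frac{4178}{2655} = \frac{168523499}{107123940}$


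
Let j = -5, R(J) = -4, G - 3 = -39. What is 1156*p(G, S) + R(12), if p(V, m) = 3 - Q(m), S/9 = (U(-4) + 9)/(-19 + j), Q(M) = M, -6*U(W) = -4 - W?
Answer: 14731/2 ≈ 7365.5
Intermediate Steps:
G = -36 (G = 3 - 39 = -36)
U(W) = ⅔ + W/6 (U(W) = -(-4 - W)/6 = ⅔ + W/6)
S = -27/8 (S = 9*(((⅔ + (⅙)*(-4)) + 9)/(-19 - 5)) = 9*(((⅔ - ⅔) + 9)/(-24)) = 9*((0 + 9)*(-1/24)) = 9*(9*(-1/24)) = 9*(-3/8) = -27/8 ≈ -3.3750)
p(V, m) = 3 - m
1156*p(G, S) + R(12) = 1156*(3 - 1*(-27/8)) - 4 = 1156*(3 + 27/8) - 4 = 1156*(51/8) - 4 = 14739/2 - 4 = 14731/2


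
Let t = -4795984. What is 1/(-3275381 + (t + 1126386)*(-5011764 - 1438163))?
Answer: 1/23668635943965 ≈ 4.2250e-14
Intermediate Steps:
1/(-3275381 + (t + 1126386)*(-5011764 - 1438163)) = 1/(-3275381 + (-4795984 + 1126386)*(-5011764 - 1438163)) = 1/(-3275381 - 3669598*(-6449927)) = 1/(-3275381 + 23668639219346) = 1/23668635943965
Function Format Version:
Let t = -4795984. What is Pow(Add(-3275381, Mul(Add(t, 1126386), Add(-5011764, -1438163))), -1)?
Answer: Rational(1, 23668635943965) ≈ 4.2250e-14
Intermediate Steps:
Pow(Add(-3275381, Mul(Add(t, 1126386), Add(-5011764, -1438163))), -1) = Pow(Add(-3275381, Mul(Add(-4795984, 1126386), Add(-5011764, -1438163))), -1) = Pow(Add(-3275381, Mul(-3669598, -6449927)), -1) = Pow(Add(-3275381, 23668639219346), -1) = Pow(23668635943965, -1) = Rational(1, 23668635943965)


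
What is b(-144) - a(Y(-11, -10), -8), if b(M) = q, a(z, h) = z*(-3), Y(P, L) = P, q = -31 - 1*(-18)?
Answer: -46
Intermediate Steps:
q = -13 (q = -31 + 18 = -13)
a(z, h) = -3*z
b(M) = -13
b(-144) - a(Y(-11, -10), -8) = -13 - (-3)*(-11) = -13 - 1*33 = -13 - 33 = -46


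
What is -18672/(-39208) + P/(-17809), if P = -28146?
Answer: 179509752/87281909 ≈ 2.0567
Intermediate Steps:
-18672/(-39208) + P/(-17809) = -18672/(-39208) - 28146/(-17809) = -18672*(-1/39208) - 28146*(-1/17809) = 2334/4901 + 28146/17809 = 179509752/87281909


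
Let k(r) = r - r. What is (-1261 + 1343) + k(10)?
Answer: 82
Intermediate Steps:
k(r) = 0
(-1261 + 1343) + k(10) = (-1261 + 1343) + 0 = 82 + 0 = 82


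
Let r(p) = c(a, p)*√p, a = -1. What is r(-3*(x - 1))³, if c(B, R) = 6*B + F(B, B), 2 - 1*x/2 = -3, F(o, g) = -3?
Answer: 59049*I*√3 ≈ 1.0228e+5*I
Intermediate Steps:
x = 10 (x = 4 - 2*(-3) = 4 + 6 = 10)
c(B, R) = -3 + 6*B (c(B, R) = 6*B - 3 = -3 + 6*B)
r(p) = -9*√p (r(p) = (-3 + 6*(-1))*√p = (-3 - 6)*√p = -9*√p)
r(-3*(x - 1))³ = (-9*I*√3*√(10 - 1))³ = (-9*3*I*√3)³ = (-27*I*√3)³ = 59049*I*√3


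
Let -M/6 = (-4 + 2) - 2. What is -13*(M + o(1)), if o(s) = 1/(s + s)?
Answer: -637/2 ≈ -318.50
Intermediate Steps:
o(s) = 1/(2*s)
M = 24 (M = -6*((-4 + 2) - 2) = -6*(-2 - 2) = -6*(-4) = 24)
-13*(M + o(1)) = -13*(24 + (1/2)/1) = -13*(24 + (1/2)*1) = -13*(24 + 1/2) = -13*49/2 = -637/2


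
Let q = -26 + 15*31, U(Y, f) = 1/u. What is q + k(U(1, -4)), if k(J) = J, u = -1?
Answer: 438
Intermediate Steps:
U(Y, f) = -1 (U(Y, f) = 1/(-1) = -1)
q = 439 (q = -26 + 465 = 439)
q + k(U(1, -4)) = 439 - 1 = 438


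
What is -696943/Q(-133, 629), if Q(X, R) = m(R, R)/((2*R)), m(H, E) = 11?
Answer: -876754294/11 ≈ -7.9705e+7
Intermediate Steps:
Q(X, R) = 11/(2*R) (Q(X, R) = 11/((2*R)) = 11*(1/(2*R)) = 11/(2*R))
-696943/Q(-133, 629) = -696943/((11/2)/629) = -696943/((11/2)*(1/629)) = -696943/11/1258 = -696943*1258/11 = -876754294/11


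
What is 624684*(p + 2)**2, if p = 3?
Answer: 15617100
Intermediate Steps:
624684*(p + 2)**2 = 624684*(3 + 2)**2 = 624684*5**2 = 624684*25 = 15617100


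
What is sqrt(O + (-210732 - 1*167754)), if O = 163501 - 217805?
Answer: I*sqrt(432790) ≈ 657.87*I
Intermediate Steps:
O = -54304
sqrt(O + (-210732 - 1*167754)) = sqrt(-54304 + (-210732 - 1*167754)) = sqrt(-54304 + (-210732 - 167754)) = sqrt(-54304 - 378486) = sqrt(-432790) = I*sqrt(432790)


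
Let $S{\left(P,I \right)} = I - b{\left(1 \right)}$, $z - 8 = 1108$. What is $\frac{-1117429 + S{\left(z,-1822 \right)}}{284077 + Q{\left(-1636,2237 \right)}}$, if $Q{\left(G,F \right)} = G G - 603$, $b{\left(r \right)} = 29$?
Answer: $- \frac{111928}{295997} \approx -0.37814$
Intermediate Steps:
$z = 1116$ ($z = 8 + 1108 = 1116$)
$S{\left(P,I \right)} = -29 + I$ ($S{\left(P,I \right)} = I - 29 = -29 + I$)
$Q{\left(G,F \right)} = -603 + G^{2}$ ($Q{\left(G,F \right)} = G^{2} - 603 = -603 + G^{2}$)
$\frac{-1117429 + S{\left(z,-1822 \right)}}{284077 + Q{\left(-1636,2237 \right)}} = \frac{-1117429 - 1851}{284077 - \left(603 - \left(-1636\right)^{2}\right)} = \frac{-1117429 - 1851}{284077 + \left(-603 + 2676496\right)} = - \frac{1119280}{284077 + 2675893} = - \frac{1119280}{2959970} = \left(-1119280\right) \frac{1}{2959970} = - \frac{111928}{295997}$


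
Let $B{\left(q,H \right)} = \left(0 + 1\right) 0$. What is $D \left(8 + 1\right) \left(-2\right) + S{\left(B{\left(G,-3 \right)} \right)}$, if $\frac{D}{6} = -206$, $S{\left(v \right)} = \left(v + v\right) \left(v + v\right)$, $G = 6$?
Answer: $22248$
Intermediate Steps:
$B{\left(q,H \right)} = 0$ ($B{\left(q,H \right)} = 1 \cdot 0 = 0$)
$S{\left(v \right)} = 4 v^{2}$ ($S{\left(v \right)} = 2 v 2 v = 4 v^{2}$)
$D = -1236$ ($D = 6 \left(-206\right) = -1236$)
$D \left(8 + 1\right) \left(-2\right) + S{\left(B{\left(G,-3 \right)} \right)} = - 1236 \left(8 + 1\right) \left(-2\right) + 4 \cdot 0^{2} = - 1236 \cdot 9 \left(-2\right) + 4 \cdot 0 = \left(-1236\right) \left(-18\right) + 0 = 22248 + 0 = 22248$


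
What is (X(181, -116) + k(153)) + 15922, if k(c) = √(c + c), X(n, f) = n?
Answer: 16103 + 3*√34 ≈ 16121.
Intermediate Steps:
k(c) = √2*√c (k(c) = √(2*c) = √2*√c)
(X(181, -116) + k(153)) + 15922 = (181 + √2*√153) + 15922 = (181 + √2*(3*√17)) + 15922 = (181 + 3*√34) + 15922 = 16103 + 3*√34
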